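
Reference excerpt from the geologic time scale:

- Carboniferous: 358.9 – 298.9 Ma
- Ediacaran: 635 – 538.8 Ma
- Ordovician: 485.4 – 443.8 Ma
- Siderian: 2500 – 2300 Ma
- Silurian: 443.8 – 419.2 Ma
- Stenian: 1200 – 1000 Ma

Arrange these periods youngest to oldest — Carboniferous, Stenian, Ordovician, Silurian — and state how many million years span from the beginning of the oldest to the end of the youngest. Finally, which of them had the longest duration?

Start ages (Ma): Stenian 1200, Ordovician 485.4, Silurian 443.8, Carboniferous 358.9.
Ordered youngest to oldest: Carboniferous, Silurian, Ordovician, Stenian.
Span = 1200 − 298.9 = 901.1 Myr.
Durations: Ordovician 41.6, Carboniferous 60, Stenian 200, Silurian 24.6 → longest is Stenian (200 Myr).

Carboniferous → Silurian → Ordovician → Stenian; total span 901.1 Myr; longest is Stenian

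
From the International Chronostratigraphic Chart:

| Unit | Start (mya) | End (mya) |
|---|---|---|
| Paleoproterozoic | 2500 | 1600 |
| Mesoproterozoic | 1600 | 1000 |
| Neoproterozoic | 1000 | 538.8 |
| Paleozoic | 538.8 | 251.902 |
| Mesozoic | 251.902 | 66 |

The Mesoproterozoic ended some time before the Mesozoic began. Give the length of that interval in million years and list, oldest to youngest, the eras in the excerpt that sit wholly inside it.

End of Mesoproterozoic = 1000 Ma; start of Mesozoic = 251.902 Ma.
Gap = 1000 − 251.902 = 748.098 Myr.
Eras wholly inside 1000–251.902 Ma: Neoproterozoic (1000–538.8), Paleozoic (538.8–251.902).

748.098 million years; Neoproterozoic, Paleozoic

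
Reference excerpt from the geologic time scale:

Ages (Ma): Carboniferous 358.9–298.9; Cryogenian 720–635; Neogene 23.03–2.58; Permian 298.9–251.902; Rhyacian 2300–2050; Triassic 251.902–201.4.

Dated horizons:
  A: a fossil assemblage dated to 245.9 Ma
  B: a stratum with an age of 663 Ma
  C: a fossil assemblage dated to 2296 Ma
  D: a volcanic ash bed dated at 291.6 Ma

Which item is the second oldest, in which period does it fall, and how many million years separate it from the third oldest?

Sorted oldest-first by Ma: C (2296), B (663), D (291.6), A (245.9).
The second oldest is B at 663 Ma, which lies in 720–635 Ma: the Cryogenian.
The third oldest is D at 291.6 Ma; separation = |663 − 291.6| = 371.4 Myr.

B, in the Cryogenian; 371.4 million years to D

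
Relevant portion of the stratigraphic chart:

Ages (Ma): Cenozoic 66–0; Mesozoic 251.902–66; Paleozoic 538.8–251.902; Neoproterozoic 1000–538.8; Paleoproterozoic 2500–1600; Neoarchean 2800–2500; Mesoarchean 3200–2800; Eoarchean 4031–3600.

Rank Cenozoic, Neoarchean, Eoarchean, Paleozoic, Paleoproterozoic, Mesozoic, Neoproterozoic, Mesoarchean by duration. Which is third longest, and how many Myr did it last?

Eoarchean, 431 million years

Durations: Cenozoic 66; Neoarchean 300; Eoarchean 431; Paleozoic 286.898; Paleoproterozoic 900; Mesozoic 185.902; Neoproterozoic 461.2; Mesoarchean 400 Myr.
Sorted longest-first: Paleoproterozoic (900), Neoproterozoic (461.2), Eoarchean (431), Mesoarchean (400), Neoarchean (300), Paleozoic (286.898), Mesozoic (185.902), Cenozoic (66).
The third longest is Eoarchean at 431 Myr.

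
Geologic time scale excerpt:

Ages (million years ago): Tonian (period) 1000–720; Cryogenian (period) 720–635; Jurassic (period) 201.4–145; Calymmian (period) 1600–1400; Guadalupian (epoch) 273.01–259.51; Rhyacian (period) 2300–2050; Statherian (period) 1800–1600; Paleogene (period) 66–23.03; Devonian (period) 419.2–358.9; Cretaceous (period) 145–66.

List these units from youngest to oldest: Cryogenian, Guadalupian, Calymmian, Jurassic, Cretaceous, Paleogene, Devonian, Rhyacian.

Paleogene → Cretaceous → Jurassic → Guadalupian → Devonian → Cryogenian → Calymmian → Rhyacian

Read off each span (Ma): Cryogenian 720–635; Guadalupian 273.01–259.51; Calymmian 1600–1400; Jurassic 201.4–145; Cretaceous 145–66; Paleogene 66–23.03; Devonian 419.2–358.9; Rhyacian 2300–2050.
Larger Ma is older, so oldest→youngest is Rhyacian, Calymmian, Cryogenian, Devonian, Guadalupian, Jurassic, Cretaceous, Paleogene; reverse it for youngest→oldest.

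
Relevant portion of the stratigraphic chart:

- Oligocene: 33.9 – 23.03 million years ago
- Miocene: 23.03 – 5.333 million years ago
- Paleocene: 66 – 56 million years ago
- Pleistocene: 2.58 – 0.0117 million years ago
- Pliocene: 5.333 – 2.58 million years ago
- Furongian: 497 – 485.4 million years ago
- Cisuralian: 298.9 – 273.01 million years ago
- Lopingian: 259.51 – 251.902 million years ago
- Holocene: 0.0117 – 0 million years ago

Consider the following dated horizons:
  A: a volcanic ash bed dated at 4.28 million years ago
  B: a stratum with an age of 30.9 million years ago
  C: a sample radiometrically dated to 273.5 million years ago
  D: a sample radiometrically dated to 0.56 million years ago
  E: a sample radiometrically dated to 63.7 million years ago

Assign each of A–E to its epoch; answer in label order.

Match each age against the start–end ranges in the excerpt: A = 4.28 Ma → Pliocene (5.333–2.58); B = 30.9 Ma → Oligocene (33.9–23.03); C = 273.5 Ma → Cisuralian (298.9–273.01); D = 0.56 Ma → Pleistocene (2.58–0.0117); E = 63.7 Ma → Paleocene (66–56).

A — Pliocene; B — Oligocene; C — Cisuralian; D — Pleistocene; E — Paleocene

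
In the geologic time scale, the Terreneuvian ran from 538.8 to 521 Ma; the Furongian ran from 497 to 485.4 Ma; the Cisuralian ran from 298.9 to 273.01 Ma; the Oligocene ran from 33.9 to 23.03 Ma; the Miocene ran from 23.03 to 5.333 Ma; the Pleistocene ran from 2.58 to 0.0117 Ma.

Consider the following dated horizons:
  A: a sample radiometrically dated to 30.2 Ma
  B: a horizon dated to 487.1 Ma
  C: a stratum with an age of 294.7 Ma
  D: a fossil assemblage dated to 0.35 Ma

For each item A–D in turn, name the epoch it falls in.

A: 30.2 Ma lies in 33.9–23.03 Ma, so Oligocene.
B: 487.1 Ma lies in 497–485.4 Ma, so Furongian.
C: 294.7 Ma lies in 298.9–273.01 Ma, so Cisuralian.
D: 0.35 Ma lies in 2.58–0.0117 Ma, so Pleistocene.

A — Oligocene; B — Furongian; C — Cisuralian; D — Pleistocene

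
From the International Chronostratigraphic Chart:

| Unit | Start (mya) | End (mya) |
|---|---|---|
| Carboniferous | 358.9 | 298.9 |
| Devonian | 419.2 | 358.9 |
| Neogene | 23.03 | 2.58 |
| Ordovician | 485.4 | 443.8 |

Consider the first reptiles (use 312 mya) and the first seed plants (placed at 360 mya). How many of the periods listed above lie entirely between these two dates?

Checking each listed span, none has both start < 360 Ma and end > 312 Ma — every period straddles one of the two dates or lies outside them — so the count is 0.

0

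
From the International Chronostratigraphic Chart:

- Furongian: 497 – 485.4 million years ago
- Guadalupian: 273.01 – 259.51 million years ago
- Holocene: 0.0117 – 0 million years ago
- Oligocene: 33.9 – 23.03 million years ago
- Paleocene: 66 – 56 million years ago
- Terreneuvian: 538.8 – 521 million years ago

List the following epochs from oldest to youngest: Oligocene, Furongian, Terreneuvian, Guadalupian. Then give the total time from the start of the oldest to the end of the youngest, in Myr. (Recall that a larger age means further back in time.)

From the excerpt: Oligocene 33.9–23.03; Furongian 497–485.4; Terreneuvian 538.8–521; Guadalupian 273.01–259.51 (Ma).
Larger Ma is earlier, so the oldest is Terreneuvian and the youngest is Oligocene; oldest to youngest: Terreneuvian, Furongian, Guadalupian, Oligocene.
Oldest start 538.8 minus youngest end 23.03 gives 515.77 Myr overall.

Terreneuvian → Furongian → Guadalupian → Oligocene; total span 515.77 Myr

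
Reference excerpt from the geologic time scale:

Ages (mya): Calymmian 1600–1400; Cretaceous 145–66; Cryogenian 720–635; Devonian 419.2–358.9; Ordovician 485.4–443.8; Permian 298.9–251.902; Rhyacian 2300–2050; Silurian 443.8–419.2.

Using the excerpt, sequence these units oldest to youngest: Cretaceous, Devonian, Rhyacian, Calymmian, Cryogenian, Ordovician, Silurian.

The oldest of these is Rhyacian (starts 2300 Ma) and the youngest is Cretaceous (ends 66 Ma).
In between, by decreasing start age: Calymmian (1600), Cryogenian (720), Ordovician (485.4), Silurian (443.8), Devonian (419.2).

Rhyacian, Calymmian, Cryogenian, Ordovician, Silurian, Devonian, Cretaceous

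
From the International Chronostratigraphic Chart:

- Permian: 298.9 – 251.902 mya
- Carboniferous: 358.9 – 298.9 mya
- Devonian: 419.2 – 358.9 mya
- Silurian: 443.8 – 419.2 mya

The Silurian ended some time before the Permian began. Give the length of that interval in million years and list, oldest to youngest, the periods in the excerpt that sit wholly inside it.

End of Silurian = 419.2 Ma; start of Permian = 298.9 Ma.
Gap = 419.2 − 298.9 = 120.3 Myr.
Periods wholly inside 419.2–298.9 Ma: Devonian (419.2–358.9), Carboniferous (358.9–298.9).

120.3 million years; Devonian, Carboniferous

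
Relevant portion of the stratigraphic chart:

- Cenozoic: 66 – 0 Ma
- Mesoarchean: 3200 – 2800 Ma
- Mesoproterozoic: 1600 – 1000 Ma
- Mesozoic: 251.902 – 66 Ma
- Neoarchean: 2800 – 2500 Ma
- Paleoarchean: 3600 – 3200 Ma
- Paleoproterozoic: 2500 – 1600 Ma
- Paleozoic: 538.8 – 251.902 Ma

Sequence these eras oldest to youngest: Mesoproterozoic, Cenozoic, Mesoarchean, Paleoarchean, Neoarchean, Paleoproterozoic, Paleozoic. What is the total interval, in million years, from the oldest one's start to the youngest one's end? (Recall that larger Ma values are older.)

Paleoarchean, Mesoarchean, Neoarchean, Paleoproterozoic, Mesoproterozoic, Paleozoic, Cenozoic; total span 3600 Myr

From the excerpt: Mesoproterozoic 1600–1000; Cenozoic 66–0; Mesoarchean 3200–2800; Paleoarchean 3600–3200; Neoarchean 2800–2500; Paleoproterozoic 2500–1600; Paleozoic 538.8–251.902 (Ma).
Larger Ma is earlier, so the oldest is Paleoarchean and the youngest is Cenozoic; oldest to youngest: Paleoarchean, Mesoarchean, Neoarchean, Paleoproterozoic, Mesoproterozoic, Paleozoic, Cenozoic.
Oldest start 3600 minus youngest end 0 gives 3600 Myr overall.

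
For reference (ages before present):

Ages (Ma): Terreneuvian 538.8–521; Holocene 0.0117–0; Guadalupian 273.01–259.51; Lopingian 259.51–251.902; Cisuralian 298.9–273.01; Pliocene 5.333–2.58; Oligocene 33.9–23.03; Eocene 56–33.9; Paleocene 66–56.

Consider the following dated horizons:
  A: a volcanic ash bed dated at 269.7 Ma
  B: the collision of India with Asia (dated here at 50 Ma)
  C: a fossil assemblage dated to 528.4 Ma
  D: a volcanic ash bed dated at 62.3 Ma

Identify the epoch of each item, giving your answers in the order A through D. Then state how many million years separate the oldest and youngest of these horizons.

A — Guadalupian; B — Eocene; C — Terreneuvian; D — Paleocene; span 478.4 million years

Match each age against the start–end ranges in the excerpt: A = 269.7 Ma → Guadalupian (273.01–259.51); B = 50 Ma → Eocene (56–33.9); C = 528.4 Ma → Terreneuvian (538.8–521); D = 62.3 Ma → Paleocene (66–56).
The largest age is 528.4 Ma and the smallest is 50 Ma; their difference is 478.4 Myr.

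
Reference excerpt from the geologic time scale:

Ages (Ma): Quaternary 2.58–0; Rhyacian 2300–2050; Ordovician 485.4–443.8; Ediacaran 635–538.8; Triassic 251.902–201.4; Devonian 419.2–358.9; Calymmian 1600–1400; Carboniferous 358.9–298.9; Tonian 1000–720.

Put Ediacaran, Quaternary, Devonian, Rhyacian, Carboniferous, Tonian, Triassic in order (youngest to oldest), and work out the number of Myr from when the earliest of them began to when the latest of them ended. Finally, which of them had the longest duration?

From the excerpt: Ediacaran 635–538.8; Quaternary 2.58–0; Devonian 419.2–358.9; Rhyacian 2300–2050; Carboniferous 358.9–298.9; Tonian 1000–720; Triassic 251.902–201.4 (Ma).
Larger Ma is earlier, so the oldest is Rhyacian and the youngest is Quaternary; youngest to oldest: Quaternary, Triassic, Carboniferous, Devonian, Ediacaran, Tonian, Rhyacian.
Oldest start 2300 minus youngest end 0 gives 2300 Myr overall.
Individual lengths (start − end): Ediacaran 96.2; Quaternary 2.58; Devonian 60.3; Triassic 50.502; Carboniferous 60; Tonian 280; Rhyacian 250. The largest is Tonian at 280 Myr.

Quaternary → Triassic → Carboniferous → Devonian → Ediacaran → Tonian → Rhyacian; total span 2300 Myr; longest is Tonian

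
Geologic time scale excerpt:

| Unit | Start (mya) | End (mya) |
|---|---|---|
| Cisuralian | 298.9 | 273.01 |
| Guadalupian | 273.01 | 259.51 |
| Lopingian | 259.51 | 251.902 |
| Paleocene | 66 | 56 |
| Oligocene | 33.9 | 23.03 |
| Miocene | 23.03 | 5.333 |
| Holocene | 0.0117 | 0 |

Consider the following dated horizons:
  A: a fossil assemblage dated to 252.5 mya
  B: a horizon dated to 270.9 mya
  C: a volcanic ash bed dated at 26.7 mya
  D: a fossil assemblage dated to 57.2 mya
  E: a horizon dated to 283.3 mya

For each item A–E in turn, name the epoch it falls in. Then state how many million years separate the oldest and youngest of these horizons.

A — Lopingian; B — Guadalupian; C — Oligocene; D — Paleocene; E — Cisuralian; span 256.6 million years

Match each age against the start–end ranges in the excerpt: A = 252.5 Ma → Lopingian (259.51–251.902); B = 270.9 Ma → Guadalupian (273.01–259.51); C = 26.7 Ma → Oligocene (33.9–23.03); D = 57.2 Ma → Paleocene (66–56); E = 283.3 Ma → Cisuralian (298.9–273.01).
The largest age is 283.3 Ma and the smallest is 26.7 Ma; their difference is 256.6 Myr.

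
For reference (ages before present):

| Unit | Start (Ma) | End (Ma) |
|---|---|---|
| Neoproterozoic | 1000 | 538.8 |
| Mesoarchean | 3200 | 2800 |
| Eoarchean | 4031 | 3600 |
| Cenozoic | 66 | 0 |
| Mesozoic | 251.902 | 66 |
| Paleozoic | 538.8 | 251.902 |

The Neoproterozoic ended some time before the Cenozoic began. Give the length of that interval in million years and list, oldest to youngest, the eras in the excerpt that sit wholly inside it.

472.8 million years; Paleozoic, Mesozoic

The Neoproterozoic closes at 538.8 Ma and the Cenozoic opens at 66 Ma, so the interval is 538.8 − 66 = 472.8 Myr.
An era fits inside if it starts at or after 538.8 Ma and ends at or before 66 Ma; oldest first that gives Paleozoic, Mesozoic.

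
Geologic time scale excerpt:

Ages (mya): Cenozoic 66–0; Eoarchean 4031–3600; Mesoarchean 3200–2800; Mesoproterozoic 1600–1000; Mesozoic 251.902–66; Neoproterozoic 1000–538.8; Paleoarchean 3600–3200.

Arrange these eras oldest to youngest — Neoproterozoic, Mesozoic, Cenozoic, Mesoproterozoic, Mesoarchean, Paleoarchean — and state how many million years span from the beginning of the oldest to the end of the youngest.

From the excerpt: Neoproterozoic 1000–538.8; Mesozoic 251.902–66; Cenozoic 66–0; Mesoproterozoic 1600–1000; Mesoarchean 3200–2800; Paleoarchean 3600–3200 (Ma).
Larger Ma is earlier, so the oldest is Paleoarchean and the youngest is Cenozoic; oldest to youngest: Paleoarchean, Mesoarchean, Mesoproterozoic, Neoproterozoic, Mesozoic, Cenozoic.
Oldest start 3600 minus youngest end 0 gives 3600 Myr overall.

Paleoarchean, Mesoarchean, Mesoproterozoic, Neoproterozoic, Mesozoic, Cenozoic; total span 3600 Myr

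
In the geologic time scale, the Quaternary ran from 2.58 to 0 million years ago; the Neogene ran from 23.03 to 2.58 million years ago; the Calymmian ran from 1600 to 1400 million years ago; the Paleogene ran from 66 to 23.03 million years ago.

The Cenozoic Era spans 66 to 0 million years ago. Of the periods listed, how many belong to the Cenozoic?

Periods inside 66–0 Ma: Paleogene, Neogene, Quaternary — 3 in total.

3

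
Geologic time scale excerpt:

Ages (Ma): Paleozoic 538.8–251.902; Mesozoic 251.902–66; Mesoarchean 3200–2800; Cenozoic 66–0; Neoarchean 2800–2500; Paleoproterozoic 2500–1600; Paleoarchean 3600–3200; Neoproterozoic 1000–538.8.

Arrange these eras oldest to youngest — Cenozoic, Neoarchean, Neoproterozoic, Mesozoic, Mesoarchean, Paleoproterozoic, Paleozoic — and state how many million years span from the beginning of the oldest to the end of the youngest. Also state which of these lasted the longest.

Mesoarchean, Neoarchean, Paleoproterozoic, Neoproterozoic, Paleozoic, Mesozoic, Cenozoic; total span 3200 Myr; longest is Paleoproterozoic

From the excerpt: Cenozoic 66–0; Neoarchean 2800–2500; Neoproterozoic 1000–538.8; Mesozoic 251.902–66; Mesoarchean 3200–2800; Paleoproterozoic 2500–1600; Paleozoic 538.8–251.902 (Ma).
Larger Ma is earlier, so the oldest is Mesoarchean and the youngest is Cenozoic; oldest to youngest: Mesoarchean, Neoarchean, Paleoproterozoic, Neoproterozoic, Paleozoic, Mesozoic, Cenozoic.
Oldest start 3200 minus youngest end 0 gives 3200 Myr overall.
Individual lengths (start − end): Cenozoic 66; Mesoarchean 400; Mesozoic 185.902; Paleozoic 286.898; Neoarchean 300; Neoproterozoic 461.2; Paleoproterozoic 900. The largest is Paleoproterozoic at 900 Myr.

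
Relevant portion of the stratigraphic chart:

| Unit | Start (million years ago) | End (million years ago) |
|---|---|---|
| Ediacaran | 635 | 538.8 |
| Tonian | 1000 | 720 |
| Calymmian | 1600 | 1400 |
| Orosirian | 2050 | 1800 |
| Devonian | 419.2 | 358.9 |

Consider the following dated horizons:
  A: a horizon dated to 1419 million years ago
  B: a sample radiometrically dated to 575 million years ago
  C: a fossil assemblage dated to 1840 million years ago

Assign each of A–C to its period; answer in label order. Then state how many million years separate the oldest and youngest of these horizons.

Match each age against the start–end ranges in the excerpt: A = 1419 Ma → Calymmian (1600–1400); B = 575 Ma → Ediacaran (635–538.8); C = 1840 Ma → Orosirian (2050–1800).
The largest age is 1840 Ma and the smallest is 575 Ma; their difference is 1265 Myr.

A — Calymmian; B — Ediacaran; C — Orosirian; span 1265 million years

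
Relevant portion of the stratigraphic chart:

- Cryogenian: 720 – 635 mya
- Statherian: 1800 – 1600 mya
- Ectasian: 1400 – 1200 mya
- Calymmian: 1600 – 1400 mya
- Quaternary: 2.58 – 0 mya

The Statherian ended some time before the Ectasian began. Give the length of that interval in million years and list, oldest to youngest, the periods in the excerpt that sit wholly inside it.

The Statherian closes at 1600 Ma and the Ectasian opens at 1400 Ma, so the interval is 1600 − 1400 = 200 Myr.
A period fits inside if it starts at or after 1600 Ma and ends at or before 1400 Ma; oldest first that gives Calymmian.

200 million years; Calymmian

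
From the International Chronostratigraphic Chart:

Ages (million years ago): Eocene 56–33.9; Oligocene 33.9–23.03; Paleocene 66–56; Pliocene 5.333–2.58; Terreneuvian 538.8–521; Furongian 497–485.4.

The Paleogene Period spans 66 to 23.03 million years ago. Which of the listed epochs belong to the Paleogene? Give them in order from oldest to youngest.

Paleocene, Eocene, Oligocene

Epochs with both bounds inside 66–23.03 Ma: Paleocene (66–56), Eocene (56–33.9), Oligocene (33.9–23.03).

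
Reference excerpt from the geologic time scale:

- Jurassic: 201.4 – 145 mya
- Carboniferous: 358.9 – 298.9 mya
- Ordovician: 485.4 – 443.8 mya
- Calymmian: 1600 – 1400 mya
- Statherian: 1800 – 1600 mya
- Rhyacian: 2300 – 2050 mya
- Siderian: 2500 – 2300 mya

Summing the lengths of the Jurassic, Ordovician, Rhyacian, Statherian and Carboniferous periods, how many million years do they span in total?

Duration is start − end for each: (201.4 − 145) + (485.4 − 443.8) + (2300 − 2050) + (1800 − 1600) + (358.9 − 298.9).
That is 56.4 + 41.6 + 250 + 200 + 60, which totals 608 million years.

608 million years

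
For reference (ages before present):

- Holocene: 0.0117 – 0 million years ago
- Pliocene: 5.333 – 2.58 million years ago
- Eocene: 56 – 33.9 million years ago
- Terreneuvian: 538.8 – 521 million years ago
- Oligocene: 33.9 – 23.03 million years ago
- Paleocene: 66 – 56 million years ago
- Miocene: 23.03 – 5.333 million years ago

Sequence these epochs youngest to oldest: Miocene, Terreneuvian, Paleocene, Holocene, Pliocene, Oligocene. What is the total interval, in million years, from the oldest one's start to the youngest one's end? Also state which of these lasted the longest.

Holocene, Pliocene, Miocene, Oligocene, Paleocene, Terreneuvian; total span 538.8 Myr; longest is Terreneuvian

Start ages (Ma): Terreneuvian 538.8, Paleocene 66, Oligocene 33.9, Miocene 23.03, Pliocene 5.333, Holocene 0.0117.
Ordered youngest to oldest: Holocene, Pliocene, Miocene, Oligocene, Paleocene, Terreneuvian.
Span = 538.8 − 0 = 538.8 Myr.
Durations: Oligocene 10.87, Terreneuvian 17.8, Paleocene 10, Pliocene 2.753, Holocene 0.0117, Miocene 17.697 → longest is Terreneuvian (17.8 Myr).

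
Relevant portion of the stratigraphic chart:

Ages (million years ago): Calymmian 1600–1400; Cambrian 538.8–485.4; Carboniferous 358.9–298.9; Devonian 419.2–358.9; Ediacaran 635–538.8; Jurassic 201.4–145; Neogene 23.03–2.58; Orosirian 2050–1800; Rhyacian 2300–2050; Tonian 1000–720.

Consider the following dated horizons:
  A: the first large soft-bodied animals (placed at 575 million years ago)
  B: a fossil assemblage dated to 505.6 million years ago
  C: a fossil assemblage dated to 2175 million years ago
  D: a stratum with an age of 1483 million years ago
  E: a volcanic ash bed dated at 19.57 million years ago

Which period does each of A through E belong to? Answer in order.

A — Ediacaran; B — Cambrian; C — Rhyacian; D — Calymmian; E — Neogene

Match each age against the start–end ranges in the excerpt: A = 575 Ma → Ediacaran (635–538.8); B = 505.6 Ma → Cambrian (538.8–485.4); C = 2175 Ma → Rhyacian (2300–2050); D = 1483 Ma → Calymmian (1600–1400); E = 19.57 Ma → Neogene (23.03–2.58).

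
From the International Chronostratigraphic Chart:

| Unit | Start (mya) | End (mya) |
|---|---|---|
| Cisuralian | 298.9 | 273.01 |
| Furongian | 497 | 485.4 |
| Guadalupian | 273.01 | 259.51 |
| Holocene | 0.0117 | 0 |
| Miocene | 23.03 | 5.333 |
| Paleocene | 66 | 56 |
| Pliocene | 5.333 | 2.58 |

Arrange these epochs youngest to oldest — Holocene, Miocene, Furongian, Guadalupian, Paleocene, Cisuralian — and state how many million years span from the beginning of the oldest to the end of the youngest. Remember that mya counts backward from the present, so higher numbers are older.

Holocene → Miocene → Paleocene → Guadalupian → Cisuralian → Furongian; total span 497 Myr

From the excerpt: Holocene 0.0117–0; Miocene 23.03–5.333; Furongian 497–485.4; Guadalupian 273.01–259.51; Paleocene 66–56; Cisuralian 298.9–273.01 (Ma).
Larger Ma is earlier, so the oldest is Furongian and the youngest is Holocene; youngest to oldest: Holocene, Miocene, Paleocene, Guadalupian, Cisuralian, Furongian.
Oldest start 497 minus youngest end 0 gives 497 Myr overall.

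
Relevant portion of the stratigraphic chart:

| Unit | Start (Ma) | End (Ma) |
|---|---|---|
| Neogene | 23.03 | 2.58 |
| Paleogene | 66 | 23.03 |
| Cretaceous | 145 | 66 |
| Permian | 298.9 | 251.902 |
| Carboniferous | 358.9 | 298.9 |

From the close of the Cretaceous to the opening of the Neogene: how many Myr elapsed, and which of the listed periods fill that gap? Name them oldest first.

End of Cretaceous = 66 Ma; start of Neogene = 23.03 Ma.
Gap = 66 − 23.03 = 42.97 Myr.
Periods wholly inside 66–23.03 Ma: Paleogene (66–23.03).

42.97 million years; Paleogene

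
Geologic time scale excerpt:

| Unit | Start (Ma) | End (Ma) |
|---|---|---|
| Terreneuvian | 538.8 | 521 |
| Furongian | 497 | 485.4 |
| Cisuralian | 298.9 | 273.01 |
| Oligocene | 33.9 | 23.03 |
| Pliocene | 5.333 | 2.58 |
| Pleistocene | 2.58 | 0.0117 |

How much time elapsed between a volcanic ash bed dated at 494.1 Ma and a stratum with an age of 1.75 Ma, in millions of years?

492.35 million years

494.1 − 1.75 = 492.35 million years.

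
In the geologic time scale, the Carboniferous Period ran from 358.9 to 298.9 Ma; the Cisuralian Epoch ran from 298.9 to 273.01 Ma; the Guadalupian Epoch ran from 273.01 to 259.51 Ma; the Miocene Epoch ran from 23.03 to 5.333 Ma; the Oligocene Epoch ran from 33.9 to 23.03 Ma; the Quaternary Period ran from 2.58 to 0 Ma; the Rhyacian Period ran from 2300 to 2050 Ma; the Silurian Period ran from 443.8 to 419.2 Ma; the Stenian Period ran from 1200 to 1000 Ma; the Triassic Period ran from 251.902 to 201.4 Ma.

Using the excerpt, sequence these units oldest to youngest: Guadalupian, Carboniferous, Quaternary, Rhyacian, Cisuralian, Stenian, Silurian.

The oldest of these is Rhyacian (starts 2300 Ma) and the youngest is Quaternary (ends 0 Ma).
In between, by decreasing start age: Stenian (1200), Silurian (443.8), Carboniferous (358.9), Cisuralian (298.9), Guadalupian (273.01).

Rhyacian, Stenian, Silurian, Carboniferous, Cisuralian, Guadalupian, Quaternary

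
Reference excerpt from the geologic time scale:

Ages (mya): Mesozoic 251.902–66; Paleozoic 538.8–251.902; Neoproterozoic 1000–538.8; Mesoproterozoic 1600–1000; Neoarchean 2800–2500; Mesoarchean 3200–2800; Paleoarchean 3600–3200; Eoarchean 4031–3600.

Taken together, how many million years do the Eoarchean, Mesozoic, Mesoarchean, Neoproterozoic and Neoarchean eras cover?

1778.102 million years

Duration is start − end for each: (4031 − 3600) + (251.902 − 66) + (3200 − 2800) + (1000 − 538.8) + (2800 − 2500).
That is 431 + 185.902 + 400 + 461.2 + 300, which totals 1778.102 million years.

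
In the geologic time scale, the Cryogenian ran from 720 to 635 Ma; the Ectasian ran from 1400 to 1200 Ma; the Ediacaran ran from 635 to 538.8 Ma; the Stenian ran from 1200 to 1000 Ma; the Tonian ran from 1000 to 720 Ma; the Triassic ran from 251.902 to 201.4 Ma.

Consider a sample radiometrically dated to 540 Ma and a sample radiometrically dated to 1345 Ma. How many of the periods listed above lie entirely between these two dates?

3

1345 Ma sits inside the Ectasian (1400–1200) and 540 Ma inside the Ediacaran (635–538.8); neither of those is wholly between the two dates.
The listed periods lying completely between them are Stenian, Tonian, Cryogenian — 3 in all.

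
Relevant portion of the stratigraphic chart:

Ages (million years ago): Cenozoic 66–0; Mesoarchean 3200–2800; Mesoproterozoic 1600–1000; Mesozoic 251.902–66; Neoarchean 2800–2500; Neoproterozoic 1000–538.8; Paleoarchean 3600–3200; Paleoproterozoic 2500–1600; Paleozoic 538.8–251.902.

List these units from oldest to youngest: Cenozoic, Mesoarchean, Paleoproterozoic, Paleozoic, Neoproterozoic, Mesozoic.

Sorting by start age (descending Ma, since larger Ma = older): Mesoarchean began 3200, Paleoproterozoic began 2500, Neoproterozoic began 1000, Paleozoic began 538.8, Mesozoic began 251.902, Cenozoic began 66.

Mesoarchean, Paleoproterozoic, Neoproterozoic, Paleozoic, Mesozoic, Cenozoic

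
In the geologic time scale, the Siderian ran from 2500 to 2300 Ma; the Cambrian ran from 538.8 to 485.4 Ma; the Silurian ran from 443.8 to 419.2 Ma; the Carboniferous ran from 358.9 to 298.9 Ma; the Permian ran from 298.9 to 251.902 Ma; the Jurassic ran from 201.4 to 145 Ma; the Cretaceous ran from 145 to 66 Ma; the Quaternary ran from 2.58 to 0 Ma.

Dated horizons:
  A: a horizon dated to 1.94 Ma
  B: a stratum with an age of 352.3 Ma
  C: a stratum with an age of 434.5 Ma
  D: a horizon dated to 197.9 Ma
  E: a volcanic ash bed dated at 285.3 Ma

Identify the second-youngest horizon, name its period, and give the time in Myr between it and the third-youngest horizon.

Smaller Ma means younger, so youngest first: A 1.94 < D 197.9 < E 285.3 < B 352.3 < C 434.5.
Counting 2 along gives D (197.9 Ma); the excerpt puts that inside the Jurassic, 201.4–145 Ma.
Next in line is E (285.3 Ma), and 285.3 − 197.9 = 87.4 Myr.

D, in the Jurassic; 87.4 million years to E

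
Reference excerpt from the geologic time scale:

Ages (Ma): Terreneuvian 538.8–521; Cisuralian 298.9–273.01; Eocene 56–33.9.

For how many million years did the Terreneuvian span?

538.8 − 521 = 17.8 million years.

17.8 million years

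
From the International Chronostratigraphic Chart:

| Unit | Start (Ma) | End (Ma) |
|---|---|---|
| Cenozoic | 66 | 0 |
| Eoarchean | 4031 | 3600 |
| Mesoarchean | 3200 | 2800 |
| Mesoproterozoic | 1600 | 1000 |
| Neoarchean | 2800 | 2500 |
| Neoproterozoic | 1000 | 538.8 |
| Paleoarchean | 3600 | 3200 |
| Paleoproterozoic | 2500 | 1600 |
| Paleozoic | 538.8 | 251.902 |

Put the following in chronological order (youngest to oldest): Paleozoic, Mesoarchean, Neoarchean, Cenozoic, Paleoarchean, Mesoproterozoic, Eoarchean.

The oldest of these is Eoarchean (starts 4031 Ma) and the youngest is Cenozoic (ends 0 Ma).
In between, by decreasing start age: Paleoarchean (3600), Mesoarchean (3200), Neoarchean (2800), Mesoproterozoic (1600), Paleozoic (538.8).
Listing youngest first means reversing that sequence.

Cenozoic, Paleozoic, Mesoproterozoic, Neoarchean, Mesoarchean, Paleoarchean, Eoarchean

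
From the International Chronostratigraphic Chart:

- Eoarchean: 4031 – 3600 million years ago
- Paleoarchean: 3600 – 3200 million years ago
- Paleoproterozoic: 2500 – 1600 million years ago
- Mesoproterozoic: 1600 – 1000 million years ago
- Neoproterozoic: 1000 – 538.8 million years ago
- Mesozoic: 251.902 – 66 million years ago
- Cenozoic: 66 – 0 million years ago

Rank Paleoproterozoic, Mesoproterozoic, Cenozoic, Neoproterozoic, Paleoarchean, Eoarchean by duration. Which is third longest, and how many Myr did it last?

Neoproterozoic, 461.2 million years

Durations: Paleoproterozoic 900; Mesoproterozoic 600; Cenozoic 66; Neoproterozoic 461.2; Paleoarchean 400; Eoarchean 431 Myr.
Sorted longest-first: Paleoproterozoic (900), Mesoproterozoic (600), Neoproterozoic (461.2), Eoarchean (431), Paleoarchean (400), Cenozoic (66).
The third longest is Neoproterozoic at 461.2 Myr.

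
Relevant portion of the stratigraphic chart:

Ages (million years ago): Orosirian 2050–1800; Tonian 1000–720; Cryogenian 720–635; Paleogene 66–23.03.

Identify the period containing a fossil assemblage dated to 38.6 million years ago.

38.6 Ma lies between 66 and 23.03 Ma, so it falls in the Paleogene.

Paleogene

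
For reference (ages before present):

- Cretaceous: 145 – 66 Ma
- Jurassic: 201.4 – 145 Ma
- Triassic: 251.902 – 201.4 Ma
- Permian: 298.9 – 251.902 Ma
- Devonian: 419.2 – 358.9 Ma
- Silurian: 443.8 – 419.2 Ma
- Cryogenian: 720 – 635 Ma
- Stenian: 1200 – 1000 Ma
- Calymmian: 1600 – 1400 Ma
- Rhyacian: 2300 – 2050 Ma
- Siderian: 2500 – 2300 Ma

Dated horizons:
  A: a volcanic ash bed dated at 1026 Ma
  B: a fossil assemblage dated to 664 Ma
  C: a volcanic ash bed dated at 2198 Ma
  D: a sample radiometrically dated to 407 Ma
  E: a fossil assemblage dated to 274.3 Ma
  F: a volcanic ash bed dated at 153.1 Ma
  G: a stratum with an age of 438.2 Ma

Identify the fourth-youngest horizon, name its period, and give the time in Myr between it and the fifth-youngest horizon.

Sorted youngest-first by Ma: F (153.1), E (274.3), D (407), G (438.2), B (664), A (1026), C (2198).
The fourth youngest is G at 438.2 Ma, which lies in 443.8–419.2 Ma: the Silurian.
The fifth youngest is B at 664 Ma; separation = |438.2 − 664| = 225.8 Myr.

G, in the Silurian; 225.8 million years to B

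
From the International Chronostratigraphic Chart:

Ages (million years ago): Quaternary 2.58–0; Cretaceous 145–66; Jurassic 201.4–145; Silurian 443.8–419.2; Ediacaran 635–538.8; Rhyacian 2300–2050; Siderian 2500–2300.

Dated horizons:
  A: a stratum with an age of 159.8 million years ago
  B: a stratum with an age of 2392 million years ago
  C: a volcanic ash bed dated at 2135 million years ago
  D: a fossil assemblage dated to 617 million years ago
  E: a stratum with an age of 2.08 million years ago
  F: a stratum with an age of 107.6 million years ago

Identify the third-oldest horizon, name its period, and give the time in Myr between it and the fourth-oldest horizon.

Larger Ma means older, so oldest first: B 2392 > C 2135 > D 617 > A 159.8 > F 107.6 > E 2.08.
Counting 3 along gives D (617 Ma); the excerpt puts that inside the Ediacaran, 635–538.8 Ma.
Next in line is A (159.8 Ma), and 617 − 159.8 = 457.2 Myr.

D, in the Ediacaran; 457.2 million years to A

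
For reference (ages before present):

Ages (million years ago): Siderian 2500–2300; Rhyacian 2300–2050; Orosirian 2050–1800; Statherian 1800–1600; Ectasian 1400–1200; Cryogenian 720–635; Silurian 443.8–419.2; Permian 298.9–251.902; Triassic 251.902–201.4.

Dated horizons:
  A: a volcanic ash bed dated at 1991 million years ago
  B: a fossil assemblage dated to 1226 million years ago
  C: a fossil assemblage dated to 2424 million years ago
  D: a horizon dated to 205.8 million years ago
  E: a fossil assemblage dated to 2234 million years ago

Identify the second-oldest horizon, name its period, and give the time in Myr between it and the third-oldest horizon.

Larger Ma means older, so oldest first: C 2424 > E 2234 > A 1991 > B 1226 > D 205.8.
Counting 2 along gives E (2234 Ma); the excerpt puts that inside the Rhyacian, 2300–2050 Ma.
Next in line is A (1991 Ma), and 2234 − 1991 = 243 Myr.

E, in the Rhyacian; 243 million years to A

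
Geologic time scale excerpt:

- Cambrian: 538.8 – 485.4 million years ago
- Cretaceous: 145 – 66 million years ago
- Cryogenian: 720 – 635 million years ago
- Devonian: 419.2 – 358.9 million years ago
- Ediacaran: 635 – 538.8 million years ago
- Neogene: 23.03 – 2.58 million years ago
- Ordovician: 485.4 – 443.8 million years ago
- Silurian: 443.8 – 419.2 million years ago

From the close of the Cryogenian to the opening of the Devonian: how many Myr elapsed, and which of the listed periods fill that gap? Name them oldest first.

215.8 million years; Ediacaran, Cambrian, Ordovician, Silurian

End of Cryogenian = 635 Ma; start of Devonian = 419.2 Ma.
Gap = 635 − 419.2 = 215.8 Myr.
Periods wholly inside 635–419.2 Ma: Ediacaran (635–538.8), Cambrian (538.8–485.4), Ordovician (485.4–443.8), Silurian (443.8–419.2).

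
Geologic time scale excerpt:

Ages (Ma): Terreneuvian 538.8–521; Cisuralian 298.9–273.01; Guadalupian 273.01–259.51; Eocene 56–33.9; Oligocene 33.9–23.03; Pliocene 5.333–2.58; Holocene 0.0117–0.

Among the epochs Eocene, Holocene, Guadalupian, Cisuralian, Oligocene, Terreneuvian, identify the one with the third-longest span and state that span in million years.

Terreneuvian, 17.8 million years

Durations: Eocene 22.1; Holocene 0.0117; Guadalupian 13.5; Cisuralian 25.89; Oligocene 10.87; Terreneuvian 17.8 Myr.
Sorted longest-first: Cisuralian (25.89), Eocene (22.1), Terreneuvian (17.8), Guadalupian (13.5), Oligocene (10.87), Holocene (0.0117).
The third longest is Terreneuvian at 17.8 Myr.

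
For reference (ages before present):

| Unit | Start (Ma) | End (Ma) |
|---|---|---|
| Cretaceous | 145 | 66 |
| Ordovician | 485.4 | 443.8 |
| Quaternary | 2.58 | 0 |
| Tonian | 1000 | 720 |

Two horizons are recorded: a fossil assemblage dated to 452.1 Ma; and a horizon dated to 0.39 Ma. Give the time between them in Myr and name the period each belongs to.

Elapsed time: 452.1 − 0.39 = 451.71 Myr.
452.1 Ma lies within 485.4–443.8 Ma: Ordovician.
0.39 Ma lies within 2.58–0 Ma: Quaternary.

451.71 million years apart; the first in the Ordovician, the second in the Quaternary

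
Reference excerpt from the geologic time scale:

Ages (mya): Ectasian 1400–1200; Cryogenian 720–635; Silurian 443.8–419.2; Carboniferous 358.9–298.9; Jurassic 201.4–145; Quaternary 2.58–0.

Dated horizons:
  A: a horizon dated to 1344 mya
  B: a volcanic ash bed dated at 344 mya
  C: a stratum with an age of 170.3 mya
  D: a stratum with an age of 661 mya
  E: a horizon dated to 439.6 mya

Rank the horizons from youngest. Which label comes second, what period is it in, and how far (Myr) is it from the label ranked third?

Sorted youngest-first by Ma: C (170.3), B (344), E (439.6), D (661), A (1344).
The second youngest is B at 344 Ma, which lies in 358.9–298.9 Ma: the Carboniferous.
The third youngest is E at 439.6 Ma; separation = |344 − 439.6| = 95.6 Myr.

B, in the Carboniferous; 95.6 million years to E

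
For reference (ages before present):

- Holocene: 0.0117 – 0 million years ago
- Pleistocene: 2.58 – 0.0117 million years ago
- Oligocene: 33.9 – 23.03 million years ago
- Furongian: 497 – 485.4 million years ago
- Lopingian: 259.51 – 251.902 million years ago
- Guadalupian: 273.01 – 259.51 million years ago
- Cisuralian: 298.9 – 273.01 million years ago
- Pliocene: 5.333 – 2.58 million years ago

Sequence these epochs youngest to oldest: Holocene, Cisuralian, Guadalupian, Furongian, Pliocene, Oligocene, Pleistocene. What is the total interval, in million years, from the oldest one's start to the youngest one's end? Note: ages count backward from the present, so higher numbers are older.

Holocene → Pleistocene → Pliocene → Oligocene → Guadalupian → Cisuralian → Furongian; total span 497 Myr

Start ages (Ma): Furongian 497, Cisuralian 298.9, Guadalupian 273.01, Oligocene 33.9, Pliocene 5.333, Pleistocene 2.58, Holocene 0.0117.
Ordered youngest to oldest: Holocene, Pleistocene, Pliocene, Oligocene, Guadalupian, Cisuralian, Furongian.
Span = 497 − 0 = 497 Myr.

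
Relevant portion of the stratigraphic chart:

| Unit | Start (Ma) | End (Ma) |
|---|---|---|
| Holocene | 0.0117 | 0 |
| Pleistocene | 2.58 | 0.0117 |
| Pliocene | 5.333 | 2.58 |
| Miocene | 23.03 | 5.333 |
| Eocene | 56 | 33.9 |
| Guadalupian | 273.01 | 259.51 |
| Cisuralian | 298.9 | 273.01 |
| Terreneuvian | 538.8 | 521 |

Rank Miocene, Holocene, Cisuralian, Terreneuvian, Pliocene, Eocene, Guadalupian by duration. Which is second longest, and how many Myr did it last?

Start − end for each: Miocene 23.03 − 5.333 = 17.697; Holocene 0.0117 − 0 = 0.0117; Cisuralian 298.9 − 273.01 = 25.89; Terreneuvian 538.8 − 521 = 17.8; Pliocene 5.333 − 2.58 = 2.753; Eocene 56 − 33.9 = 22.1; Guadalupian 273.01 − 259.51 = 13.5.
Ranking these from longest: Cisuralian > Eocene > Terreneuvian > Miocene > Guadalupian > Pliocene > Holocene.
Position 2 in that ranking is Eocene, which lasted 22.1 Myr.

Eocene, 22.1 million years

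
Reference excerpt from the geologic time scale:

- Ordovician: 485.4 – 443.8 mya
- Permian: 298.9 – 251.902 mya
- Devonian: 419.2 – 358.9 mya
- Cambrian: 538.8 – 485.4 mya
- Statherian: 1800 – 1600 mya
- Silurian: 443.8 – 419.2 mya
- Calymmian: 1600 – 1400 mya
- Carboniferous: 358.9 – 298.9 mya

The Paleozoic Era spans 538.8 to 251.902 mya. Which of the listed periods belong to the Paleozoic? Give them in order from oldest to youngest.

Periods with both bounds inside 538.8–251.902 Ma: Cambrian (538.8–485.4), Ordovician (485.4–443.8), Silurian (443.8–419.2), Devonian (419.2–358.9), Carboniferous (358.9–298.9), Permian (298.9–251.902).

Cambrian, Ordovician, Silurian, Devonian, Carboniferous, Permian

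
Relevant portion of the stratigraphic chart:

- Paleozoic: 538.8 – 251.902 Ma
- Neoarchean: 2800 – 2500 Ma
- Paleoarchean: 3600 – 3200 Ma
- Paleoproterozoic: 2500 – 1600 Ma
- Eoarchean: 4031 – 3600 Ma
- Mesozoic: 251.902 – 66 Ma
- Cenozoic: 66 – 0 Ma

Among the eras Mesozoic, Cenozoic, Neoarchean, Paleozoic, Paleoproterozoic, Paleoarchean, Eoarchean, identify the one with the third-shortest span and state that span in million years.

Durations: Mesozoic 185.902; Cenozoic 66; Neoarchean 300; Paleozoic 286.898; Paleoproterozoic 900; Paleoarchean 400; Eoarchean 431 Myr.
Sorted shortest-first: Cenozoic (66), Mesozoic (185.902), Paleozoic (286.898), Neoarchean (300), Paleoarchean (400), Eoarchean (431), Paleoproterozoic (900).
The third shortest is Paleozoic at 286.898 Myr.

Paleozoic, 286.898 million years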